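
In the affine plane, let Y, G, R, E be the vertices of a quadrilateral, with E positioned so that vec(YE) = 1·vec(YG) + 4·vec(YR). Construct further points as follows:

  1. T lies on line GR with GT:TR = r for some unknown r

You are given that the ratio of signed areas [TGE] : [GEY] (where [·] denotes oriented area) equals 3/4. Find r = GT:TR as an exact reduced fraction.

r = 3

Set Y = (0, 0), G = (1, 0), R = (0, 1), E = (1, 4); any affine frame gives the same invariant.
1. With GT:TR = r, write λ = r/(r+1) so T = G + λ·(R−G); T is affine-linear in λ
Every point depending on T is an affine combination of T and λ-independent points, so each such coordinate is linear in λ; the λ² term in each signed area is a multiple of (R−G)×(R−G) = 0, so 2·[TGE] and 2·[GEY] are each linear in λ. Evaluating at λ=0 and λ=1:
  2·[TGE] = 4·λ,   2·[GEY] = 4
So [TGE]:[GEY] = (4·λ) / (4). Setting this equal to 3/4:
  4·λ = 3/4·(4)  ⇒  λ = 3/4
Then r = λ/(1−λ) = (3/4)/(1/4) = 3. Check: with r = 3, T = (1/4, 3/4) and [TGE]:[GEY] = 3/4 as required.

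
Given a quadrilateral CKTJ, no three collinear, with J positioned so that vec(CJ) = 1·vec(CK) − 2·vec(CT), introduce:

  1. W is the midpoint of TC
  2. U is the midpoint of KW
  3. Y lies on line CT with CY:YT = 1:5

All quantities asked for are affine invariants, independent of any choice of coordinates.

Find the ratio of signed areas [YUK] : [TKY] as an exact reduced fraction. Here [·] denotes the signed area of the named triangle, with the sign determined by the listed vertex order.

Choose coordinates C = (0, 0), K = (1, 0), T = (0, 1), J = (1, -2).
1. W is the midpoint of TC ⇒ W = (0, 1/2)
2. U is the midpoint of KW ⇒ U = (1/2, 1/4)
3. Y lies on line CT with CY:YT = 1:5 ⇒ Y = (0, 1/6)
2·[YUK] = -1/6, 2·[TKY] = -5/6
[YUK]:[TKY] = -1/6:-5/6 = 1/5

[YUK]:[TKY] = 1/5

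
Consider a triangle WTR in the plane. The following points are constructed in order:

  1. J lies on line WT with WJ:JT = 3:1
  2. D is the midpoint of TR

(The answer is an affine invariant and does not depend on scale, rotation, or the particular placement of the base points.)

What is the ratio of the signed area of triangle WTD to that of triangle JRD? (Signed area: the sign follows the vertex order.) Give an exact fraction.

Work in coordinates with W = (0, 0), T = (1, 0), R = (0, 1).
1. J lies on line WT with WJ:JT = 3:1 ⇒ J = (3/4, 0)
2. D is the midpoint of TR ⇒ D = (1/2, 1/2)
2·[WTD] = 1/2, 2·[JRD] = -1/8
[WTD]:[JRD] = 1/2:-1/8 = -4

[WTD]:[JRD] = -4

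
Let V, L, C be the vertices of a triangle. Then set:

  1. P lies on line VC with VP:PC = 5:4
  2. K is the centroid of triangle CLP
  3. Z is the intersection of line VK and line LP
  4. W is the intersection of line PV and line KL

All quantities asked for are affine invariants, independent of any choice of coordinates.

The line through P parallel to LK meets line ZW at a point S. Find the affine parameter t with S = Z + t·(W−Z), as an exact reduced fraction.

t = -5/14

Set V = (0, 0), L = (1, 0), C = (0, 1); any affine frame gives the same invariant.
1. P lies on line VC with VP:PC = 5:4 ⇒ P = (0, 5/9)
2. K is the centroid of triangle CLP ⇒ K = (1/3, 14/27)
3. Z is the intersection of line VK and line LP ⇒ Z = (5/19, 70/171)
4. W is the intersection of line PV and line KL ⇒ W = (0, 7/9)
through P parallel to LK: direction (-2/3, 14/27); meets ZW at S = (5/14, 5/18)
S = Z + t·(W−Z) with t = -5/14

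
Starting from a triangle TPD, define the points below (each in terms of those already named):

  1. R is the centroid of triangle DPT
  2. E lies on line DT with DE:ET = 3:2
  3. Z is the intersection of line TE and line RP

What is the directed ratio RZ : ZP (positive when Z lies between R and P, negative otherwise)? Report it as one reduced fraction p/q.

Set T = (0, 0), P = (1, 0), D = (0, 1); any affine frame gives the same invariant.
1. R is the centroid of triangle DPT ⇒ R = (1/3, 1/3)
2. E lies on line DT with DE:ET = 3:2 ⇒ E = (0, 2/5)
3. Z is the intersection of line TE and line RP ⇒ Z = (0, 1/2)
Z = R + t·(P−R) with t = -1/2, so RZ:ZP = t:(1−t) = -1/2:3/2

RZ:ZP = -1/3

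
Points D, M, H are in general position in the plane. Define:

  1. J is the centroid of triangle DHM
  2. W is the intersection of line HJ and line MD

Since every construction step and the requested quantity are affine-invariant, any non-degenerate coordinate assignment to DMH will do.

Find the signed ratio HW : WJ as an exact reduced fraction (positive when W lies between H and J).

HW:WJ = -3

Set D = (0, 0), M = (1, 0), H = (0, 1); any affine frame gives the same invariant.
1. J is the centroid of triangle DHM ⇒ J = (1/3, 1/3)
2. W is the intersection of line HJ and line MD ⇒ W = (1/2, 0)
W = H + t·(J−H) with t = 3/2, so HW:WJ = t:(1−t) = 3/2:-1/2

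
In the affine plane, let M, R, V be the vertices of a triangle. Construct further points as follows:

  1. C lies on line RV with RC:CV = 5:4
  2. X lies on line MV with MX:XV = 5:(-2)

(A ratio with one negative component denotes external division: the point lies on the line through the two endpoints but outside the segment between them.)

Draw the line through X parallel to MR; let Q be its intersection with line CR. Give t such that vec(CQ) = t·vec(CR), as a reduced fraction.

Assign M = (0, 0), R = (1, 0), V = (0, 1) — the answer is frame-independent, so this choice is without loss of generality.
1. C lies on line RV with RC:CV = 5:4 ⇒ C = (4/9, 5/9)
2. X lies on line MV with MX:XV = 5:(-2) ⇒ X = (0, 5/3)
through X parallel to MR: direction (1, 0); meets CR at Q = (-2/3, 5/3)
Q = C + t·(R−C) with t = -2

t = -2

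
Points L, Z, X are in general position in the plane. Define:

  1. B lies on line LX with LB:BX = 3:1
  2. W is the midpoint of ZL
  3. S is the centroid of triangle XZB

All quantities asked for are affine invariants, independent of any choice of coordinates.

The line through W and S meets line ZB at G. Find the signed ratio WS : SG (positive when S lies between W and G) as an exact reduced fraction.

WS:SG = -11/2

Assign L = (0, 0), Z = (1, 0), X = (0, 1) — the answer is frame-independent, so this choice is without loss of generality.
1. B lies on line LX with LB:BX = 3:1 ⇒ B = (0, 3/4)
2. W is the midpoint of ZL ⇒ W = (1/2, 0)
3. S is the centroid of triangle XZB ⇒ S = (1/3, 7/12)
line WS meets ZB at G = (4/11, 21/44)
S = W + t·(G−W) with t = 11/9, so WS:SG = 11/9:-2/9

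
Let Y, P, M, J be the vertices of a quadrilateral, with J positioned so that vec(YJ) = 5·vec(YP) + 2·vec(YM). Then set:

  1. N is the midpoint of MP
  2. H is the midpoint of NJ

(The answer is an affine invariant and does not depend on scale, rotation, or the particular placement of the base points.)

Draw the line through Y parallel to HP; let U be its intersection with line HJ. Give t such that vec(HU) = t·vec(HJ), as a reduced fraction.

t = -5/6

Work in coordinates with Y = (0, 0), P = (1, 0), M = (0, 1), J = (5, 2).
1. N is the midpoint of MP ⇒ N = (1/2, 1/2)
2. H is the midpoint of NJ ⇒ H = (11/4, 5/4)
through Y parallel to HP: direction (-7/4, -5/4); meets HJ at U = (7/8, 5/8)
U = H + t·(J−H) with t = -5/6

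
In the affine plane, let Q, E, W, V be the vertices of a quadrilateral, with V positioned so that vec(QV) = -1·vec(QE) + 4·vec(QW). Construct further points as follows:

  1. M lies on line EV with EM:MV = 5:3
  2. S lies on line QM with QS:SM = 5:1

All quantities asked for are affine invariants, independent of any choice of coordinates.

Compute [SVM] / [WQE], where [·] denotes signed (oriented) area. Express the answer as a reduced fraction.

[SVM]:[WQE] = -1/4

Choose coordinates Q = (0, 0), E = (1, 0), W = (0, 1), V = (-1, 4).
1. M lies on line EV with EM:MV = 5:3 ⇒ M = (-1/4, 5/2)
2. S lies on line QM with QS:SM = 5:1 ⇒ S = (-5/24, 25/12)
2·[SVM] = -1/4, 2·[WQE] = 1
[SVM]:[WQE] = -1/4:1 = -1/4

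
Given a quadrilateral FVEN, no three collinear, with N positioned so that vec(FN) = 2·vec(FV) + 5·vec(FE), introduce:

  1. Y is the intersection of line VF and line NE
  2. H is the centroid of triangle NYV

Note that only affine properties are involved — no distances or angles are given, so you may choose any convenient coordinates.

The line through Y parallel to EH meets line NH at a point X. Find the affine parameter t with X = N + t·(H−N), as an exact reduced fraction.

t = 5/4

Work in coordinates with F = (0, 0), V = (1, 0), E = (0, 1), N = (2, 5).
1. Y is the intersection of line VF and line NE ⇒ Y = (-1/2, 0)
2. H is the centroid of triangle NYV ⇒ H = (5/6, 5/3)
through Y parallel to EH: direction (5/6, 2/3); meets NH at X = (13/24, 5/6)
X = N + t·(H−N) with t = 5/4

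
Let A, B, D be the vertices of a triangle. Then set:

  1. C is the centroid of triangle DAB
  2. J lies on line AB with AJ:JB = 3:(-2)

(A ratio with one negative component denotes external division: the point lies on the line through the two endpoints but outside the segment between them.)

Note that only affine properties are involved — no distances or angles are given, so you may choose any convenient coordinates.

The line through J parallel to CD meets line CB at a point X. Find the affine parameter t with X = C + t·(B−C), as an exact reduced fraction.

Set A = (0, 0), B = (1, 0), D = (0, 1); any affine frame gives the same invariant.
1. C is the centroid of triangle DAB ⇒ C = (1/3, 1/3)
2. J lies on line AB with AJ:JB = 3:(-2) ⇒ J = (3, 0)
through J parallel to CD: direction (-1/3, 2/3); meets CB at X = (11/3, -4/3)
X = C + t·(B−C) with t = 5

t = 5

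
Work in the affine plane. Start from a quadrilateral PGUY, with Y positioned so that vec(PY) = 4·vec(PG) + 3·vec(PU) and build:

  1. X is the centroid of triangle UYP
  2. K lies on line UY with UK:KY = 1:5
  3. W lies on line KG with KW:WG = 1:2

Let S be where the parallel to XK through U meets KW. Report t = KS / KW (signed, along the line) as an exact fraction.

Choose coordinates P = (0, 0), G = (1, 0), U = (0, 1), Y = (4, 3).
1. X is the centroid of triangle UYP ⇒ X = (4/3, 4/3)
2. K lies on line UY with UK:KY = 1:5 ⇒ K = (2/3, 4/3)
3. W lies on line KG with KW:WG = 1:2 ⇒ W = (7/9, 8/9)
through U parallel to XK: direction (-2/3, 0); meets KW at S = (3/4, 1)
S = K + t·(W−K) with t = 3/4

t = 3/4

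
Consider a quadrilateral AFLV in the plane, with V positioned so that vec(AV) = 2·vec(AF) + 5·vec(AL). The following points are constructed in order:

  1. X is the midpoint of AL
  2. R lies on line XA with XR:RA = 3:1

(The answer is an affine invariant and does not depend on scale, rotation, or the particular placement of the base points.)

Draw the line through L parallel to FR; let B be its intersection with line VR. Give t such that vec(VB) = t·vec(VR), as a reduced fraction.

Set A = (0, 0), F = (1, 0), L = (0, 1), V = (2, 5); any affine frame gives the same invariant.
1. X is the midpoint of AL ⇒ X = (0, 1/2)
2. R lies on line XA with XR:RA = 3:1 ⇒ R = (0, 1/8)
through L parallel to FR: direction (-1, 1/8); meets VR at B = (14/41, 157/164)
B = V + t·(R−V) with t = 34/41

t = 34/41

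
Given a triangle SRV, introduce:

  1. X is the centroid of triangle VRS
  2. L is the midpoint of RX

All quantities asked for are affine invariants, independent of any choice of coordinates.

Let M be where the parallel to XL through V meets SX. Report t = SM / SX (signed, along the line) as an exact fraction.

t = 2

Work in coordinates with S = (0, 0), R = (1, 0), V = (0, 1).
1. X is the centroid of triangle VRS ⇒ X = (1/3, 1/3)
2. L is the midpoint of RX ⇒ L = (2/3, 1/6)
through V parallel to XL: direction (1/3, -1/6); meets SX at M = (2/3, 2/3)
M = S + t·(X−S) with t = 2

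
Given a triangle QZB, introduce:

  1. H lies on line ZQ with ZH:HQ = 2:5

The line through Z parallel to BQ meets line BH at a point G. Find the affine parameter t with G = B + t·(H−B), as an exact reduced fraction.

Work in coordinates with Q = (0, 0), Z = (1, 0), B = (0, 1).
1. H lies on line ZQ with ZH:HQ = 2:5 ⇒ H = (5/7, 0)
through Z parallel to BQ: direction (0, -1); meets BH at G = (1, -2/5)
G = B + t·(H−B) with t = 7/5

t = 7/5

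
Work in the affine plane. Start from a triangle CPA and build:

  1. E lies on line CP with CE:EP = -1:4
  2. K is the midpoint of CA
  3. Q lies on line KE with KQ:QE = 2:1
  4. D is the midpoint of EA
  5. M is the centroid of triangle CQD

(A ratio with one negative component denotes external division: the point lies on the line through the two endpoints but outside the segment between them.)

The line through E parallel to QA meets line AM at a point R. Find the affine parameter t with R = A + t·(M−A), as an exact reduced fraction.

Assign C = (0, 0), P = (1, 0), A = (0, 1) — the answer is frame-independent, so this choice is without loss of generality.
1. E lies on line CP with CE:EP = -1:4 ⇒ E = (-1/3, 0)
2. K is the midpoint of CA ⇒ K = (0, 1/2)
3. Q lies on line KE with KQ:QE = 2:1 ⇒ Q = (-2/9, 1/6)
4. D is the midpoint of EA ⇒ D = (-1/6, 1/2)
5. M is the centroid of triangle CQD ⇒ M = (-7/54, 2/9)
through E parallel to QA: direction (2/9, 5/6); meets AM at R = (1/9, 5/3)
R = A + t·(M−A) with t = -6/7

t = -6/7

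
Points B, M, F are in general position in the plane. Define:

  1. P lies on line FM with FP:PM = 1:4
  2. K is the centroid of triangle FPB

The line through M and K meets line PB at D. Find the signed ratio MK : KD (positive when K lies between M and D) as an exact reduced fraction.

Assign B = (0, 0), M = (1, 0), F = (0, 1) — the answer is frame-independent, so this choice is without loss of generality.
1. P lies on line FM with FP:PM = 1:4 ⇒ P = (1/5, 4/5)
2. K is the centroid of triangle FPB ⇒ K = (1/15, 3/5)
line MK meets PB at D = (9/65, 36/65)
K = M + t·(D−M) with t = 13/12, so MK:KD = 13/12:-1/12

MK:KD = -13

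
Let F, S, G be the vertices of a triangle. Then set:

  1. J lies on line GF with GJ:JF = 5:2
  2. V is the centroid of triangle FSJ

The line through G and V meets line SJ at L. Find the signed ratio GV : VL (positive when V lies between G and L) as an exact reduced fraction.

Choose coordinates F = (0, 0), S = (1, 0), G = (0, 1).
1. J lies on line GF with GJ:JF = 5:2 ⇒ J = (0, 2/7)
2. V is the centroid of triangle FSJ ⇒ V = (1/3, 2/21)
line GV meets SJ at L = (5/17, 24/119)
V = G + t·(L−G) with t = 17/15, so GV:VL = 17/15:-2/15

GV:VL = -17/2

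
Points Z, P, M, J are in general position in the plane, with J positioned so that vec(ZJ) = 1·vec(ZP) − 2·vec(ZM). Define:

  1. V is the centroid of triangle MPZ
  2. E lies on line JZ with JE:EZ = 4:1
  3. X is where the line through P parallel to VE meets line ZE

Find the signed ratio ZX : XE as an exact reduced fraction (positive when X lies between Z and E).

ZX:XE = -11/8

Assign Z = (0, 0), P = (1, 0), M = (0, 1), J = (1, -2) — the answer is frame-independent, so this choice is without loss of generality.
1. V is the centroid of triangle MPZ ⇒ V = (1/3, 1/3)
2. E lies on line JZ with JE:EZ = 4:1 ⇒ E = (1/5, -2/5)
3. X is where the line through P parallel to VE meets line ZE ⇒ X = (11/15, -22/15)
X = Z + t·(E−Z) with t = 11/3, so ZX:XE = t:(1−t) = 11/3:-8/3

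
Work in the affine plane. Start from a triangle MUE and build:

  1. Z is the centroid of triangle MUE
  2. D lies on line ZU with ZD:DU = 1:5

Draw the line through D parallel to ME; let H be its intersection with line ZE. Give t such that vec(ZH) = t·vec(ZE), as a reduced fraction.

t = -1/3

Assign M = (0, 0), U = (1, 0), E = (0, 1) — the answer is frame-independent, so this choice is without loss of generality.
1. Z is the centroid of triangle MUE ⇒ Z = (1/3, 1/3)
2. D lies on line ZU with ZD:DU = 1:5 ⇒ D = (4/9, 5/18)
through D parallel to ME: direction (0, 1); meets ZE at H = (4/9, 1/9)
H = Z + t·(E−Z) with t = -1/3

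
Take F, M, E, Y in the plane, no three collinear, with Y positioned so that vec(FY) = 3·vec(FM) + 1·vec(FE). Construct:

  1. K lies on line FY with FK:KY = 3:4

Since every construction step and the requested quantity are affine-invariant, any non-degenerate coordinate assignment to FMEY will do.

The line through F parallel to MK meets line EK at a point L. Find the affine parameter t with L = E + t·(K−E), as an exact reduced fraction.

Work in coordinates with F = (0, 0), M = (1, 0), E = (0, 1), Y = (3, 1).
1. K lies on line FY with FK:KY = 3:4 ⇒ K = (9/7, 3/7)
through F parallel to MK: direction (2/7, 3/7); meets EK at L = (18/35, 27/35)
L = E + t·(K−E) with t = 2/5

t = 2/5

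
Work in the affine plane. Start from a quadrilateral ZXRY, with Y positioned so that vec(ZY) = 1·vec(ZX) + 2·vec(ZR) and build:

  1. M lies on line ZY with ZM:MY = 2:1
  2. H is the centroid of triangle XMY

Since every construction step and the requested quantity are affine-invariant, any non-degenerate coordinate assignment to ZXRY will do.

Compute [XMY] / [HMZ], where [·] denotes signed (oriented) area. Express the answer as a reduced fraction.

[XMY]:[HMZ] = -3/2

Work in coordinates with Z = (0, 0), X = (1, 0), R = (0, 1), Y = (1, 2).
1. M lies on line ZY with ZM:MY = 2:1 ⇒ M = (2/3, 4/3)
2. H is the centroid of triangle XMY ⇒ H = (8/9, 10/9)
2·[XMY] = -2/3, 2·[HMZ] = 4/9
[XMY]:[HMZ] = -2/3:4/9 = -3/2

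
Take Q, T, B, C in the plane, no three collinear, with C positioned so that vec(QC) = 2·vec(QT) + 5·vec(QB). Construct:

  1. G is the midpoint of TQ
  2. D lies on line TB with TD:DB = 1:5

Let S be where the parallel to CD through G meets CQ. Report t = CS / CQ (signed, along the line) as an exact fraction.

t = 17/46

Work in coordinates with Q = (0, 0), T = (1, 0), B = (0, 1), C = (2, 5).
1. G is the midpoint of TQ ⇒ G = (1/2, 0)
2. D lies on line TB with TD:DB = 1:5 ⇒ D = (5/6, 1/6)
through G parallel to CD: direction (-7/6, -29/6); meets CQ at S = (29/23, 145/46)
S = C + t·(Q−C) with t = 17/46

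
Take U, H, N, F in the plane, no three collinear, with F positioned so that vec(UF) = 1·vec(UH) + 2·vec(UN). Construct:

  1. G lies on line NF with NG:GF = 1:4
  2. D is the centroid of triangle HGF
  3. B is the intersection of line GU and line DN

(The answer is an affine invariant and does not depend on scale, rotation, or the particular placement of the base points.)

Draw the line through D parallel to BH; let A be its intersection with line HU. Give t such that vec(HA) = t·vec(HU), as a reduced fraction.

t = -20/33

Set U = (0, 0), H = (1, 0), N = (0, 1), F = (1, 2); any affine frame gives the same invariant.
1. G lies on line NF with NG:GF = 1:4 ⇒ G = (1/5, 6/5)
2. D is the centroid of triangle HGF ⇒ D = (11/15, 16/15)
3. B is the intersection of line GU and line DN ⇒ B = (11/65, 66/65)
through D parallel to BH: direction (54/65, -66/65); meets HU at A = (53/33, 0)
A = H + t·(U−H) with t = -20/33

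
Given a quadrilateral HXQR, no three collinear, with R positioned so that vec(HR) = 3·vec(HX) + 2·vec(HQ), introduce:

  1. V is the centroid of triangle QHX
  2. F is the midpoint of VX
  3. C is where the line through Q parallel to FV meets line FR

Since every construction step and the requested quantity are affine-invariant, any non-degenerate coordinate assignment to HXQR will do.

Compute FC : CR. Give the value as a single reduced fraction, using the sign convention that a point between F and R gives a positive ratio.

Set H = (0, 0), X = (1, 0), Q = (0, 1), R = (3, 2); any affine frame gives the same invariant.
1. V is the centroid of triangle QHX ⇒ V = (1/3, 1/3)
2. F is the midpoint of VX ⇒ F = (2/3, 1/6)
3. C is where the line through Q parallel to FV meets line FR ⇒ C = (19/18, 17/36)
C = F + t·(R−F) with t = 1/6, so FC:CR = t:(1−t) = 1/6:5/6

FC:CR = 1/5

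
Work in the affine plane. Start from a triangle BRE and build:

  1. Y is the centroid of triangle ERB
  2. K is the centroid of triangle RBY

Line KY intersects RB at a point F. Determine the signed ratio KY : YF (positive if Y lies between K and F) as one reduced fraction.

KY:YF = -2/3

Assign B = (0, 0), R = (1, 0), E = (0, 1) — the answer is frame-independent, so this choice is without loss of generality.
1. Y is the centroid of triangle ERB ⇒ Y = (1/3, 1/3)
2. K is the centroid of triangle RBY ⇒ K = (4/9, 1/9)
line KY meets RB at F = (1/2, 0)
Y = K + t·(F−K) with t = -2, so KY:YF = -2:3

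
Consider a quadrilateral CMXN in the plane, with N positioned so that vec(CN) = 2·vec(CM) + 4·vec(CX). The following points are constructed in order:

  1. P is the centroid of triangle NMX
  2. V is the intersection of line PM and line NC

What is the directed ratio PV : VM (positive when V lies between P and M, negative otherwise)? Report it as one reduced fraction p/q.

Work in coordinates with C = (0, 0), M = (1, 0), X = (0, 1), N = (2, 4).
1. P is the centroid of triangle NMX ⇒ P = (1, 5/3)
2. V is the intersection of line PM and line NC ⇒ V = (1, 2)
V = P + t·(M−P) with t = -1/5, so PV:VM = t:(1−t) = -1/5:6/5

PV:VM = -1/6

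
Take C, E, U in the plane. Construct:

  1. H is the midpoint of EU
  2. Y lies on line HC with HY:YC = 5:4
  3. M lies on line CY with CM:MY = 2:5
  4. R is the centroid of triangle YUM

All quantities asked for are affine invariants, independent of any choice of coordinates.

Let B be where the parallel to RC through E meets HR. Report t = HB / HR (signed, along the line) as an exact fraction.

Assign C = (0, 0), E = (1, 0), U = (0, 1) — the answer is frame-independent, so this choice is without loss of generality.
1. H is the midpoint of EU ⇒ H = (1/2, 1/2)
2. Y lies on line HC with HY:YC = 5:4 ⇒ Y = (2/9, 2/9)
3. M lies on line CY with CM:MY = 2:5 ⇒ M = (4/63, 4/63)
4. R is the centroid of triangle YUM ⇒ R = (2/21, 3/7)
through E parallel to RC: direction (-2/21, -3/7); meets HR at B = (167/147, 30/49)
B = H + t·(R−H) with t = -11/7

t = -11/7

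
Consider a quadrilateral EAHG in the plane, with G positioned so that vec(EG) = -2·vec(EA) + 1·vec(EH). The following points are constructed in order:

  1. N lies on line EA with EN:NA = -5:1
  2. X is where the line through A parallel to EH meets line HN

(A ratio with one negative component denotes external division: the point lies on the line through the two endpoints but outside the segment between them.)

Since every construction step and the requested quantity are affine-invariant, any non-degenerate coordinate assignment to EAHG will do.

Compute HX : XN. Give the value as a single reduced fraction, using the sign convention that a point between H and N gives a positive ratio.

HX:XN = 4

Assign E = (0, 0), A = (1, 0), H = (0, 1), G = (-2, 1) — the answer is frame-independent, so this choice is without loss of generality.
1. N lies on line EA with EN:NA = -5:1 ⇒ N = (5/4, 0)
2. X is where the line through A parallel to EH meets line HN ⇒ X = (1, 1/5)
X = H + t·(N−H) with t = 4/5, so HX:XN = t:(1−t) = 4/5:1/5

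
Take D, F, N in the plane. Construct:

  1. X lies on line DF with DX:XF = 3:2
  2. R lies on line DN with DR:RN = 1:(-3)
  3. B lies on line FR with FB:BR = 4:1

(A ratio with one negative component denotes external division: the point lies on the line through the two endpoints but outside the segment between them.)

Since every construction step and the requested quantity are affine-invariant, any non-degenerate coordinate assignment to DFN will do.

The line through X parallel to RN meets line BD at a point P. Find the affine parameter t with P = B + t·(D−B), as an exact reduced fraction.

t = -2

Set D = (0, 0), F = (1, 0), N = (0, 1); any affine frame gives the same invariant.
1. X lies on line DF with DX:XF = 3:2 ⇒ X = (3/5, 0)
2. R lies on line DN with DR:RN = 1:(-3) ⇒ R = (0, -1/2)
3. B lies on line FR with FB:BR = 4:1 ⇒ B = (1/5, -2/5)
through X parallel to RN: direction (0, 3/2); meets BD at P = (3/5, -6/5)
P = B + t·(D−B) with t = -2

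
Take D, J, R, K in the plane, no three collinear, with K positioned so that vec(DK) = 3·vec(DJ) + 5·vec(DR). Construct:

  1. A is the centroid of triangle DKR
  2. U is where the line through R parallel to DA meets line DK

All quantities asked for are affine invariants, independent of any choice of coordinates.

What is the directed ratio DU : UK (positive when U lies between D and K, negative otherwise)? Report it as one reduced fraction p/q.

Choose coordinates D = (0, 0), J = (1, 0), R = (0, 1), K = (3, 5).
1. A is the centroid of triangle DKR ⇒ A = (1, 2)
2. U is where the line through R parallel to DA meets line DK ⇒ U = (-3, -5)
U = D + t·(K−D) with t = -1, so DU:UK = t:(1−t) = -1:2

DU:UK = -1/2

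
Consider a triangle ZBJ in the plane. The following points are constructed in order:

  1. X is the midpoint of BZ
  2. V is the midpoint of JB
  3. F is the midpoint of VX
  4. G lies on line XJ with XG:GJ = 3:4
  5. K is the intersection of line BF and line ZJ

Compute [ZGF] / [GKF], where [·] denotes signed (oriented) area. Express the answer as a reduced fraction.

Assign Z = (0, 0), B = (1, 0), J = (0, 1) — the answer is frame-independent, so this choice is without loss of generality.
1. X is the midpoint of BZ ⇒ X = (1/2, 0)
2. V is the midpoint of JB ⇒ V = (1/2, 1/2)
3. F is the midpoint of VX ⇒ F = (1/2, 1/4)
4. G lies on line XJ with XG:GJ = 3:4 ⇒ G = (2/7, 3/7)
5. K is the intersection of line BF and line ZJ ⇒ K = (0, 1/2)
2·[ZGF] = -1/7, 2·[GKF] = 1/28
[ZGF]:[GKF] = -1/7:1/28 = -4

[ZGF]:[GKF] = -4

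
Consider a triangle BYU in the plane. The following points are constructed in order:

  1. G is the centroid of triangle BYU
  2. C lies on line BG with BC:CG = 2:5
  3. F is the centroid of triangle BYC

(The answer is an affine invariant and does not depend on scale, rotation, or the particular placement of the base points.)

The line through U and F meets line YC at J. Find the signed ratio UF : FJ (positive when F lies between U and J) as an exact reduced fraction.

UF:FJ = -53/2

Assign B = (0, 0), Y = (1, 0), U = (0, 1) — the answer is frame-independent, so this choice is without loss of generality.
1. G is the centroid of triangle BYU ⇒ G = (1/3, 1/3)
2. C lies on line BG with BC:CG = 2:5 ⇒ C = (2/21, 2/21)
3. F is the centroid of triangle BYC ⇒ F = (23/63, 2/63)
line UF meets YC at J = (391/1113, 76/1113)
F = U + t·(J−U) with t = 53/51, so UF:FJ = 53/51:-2/51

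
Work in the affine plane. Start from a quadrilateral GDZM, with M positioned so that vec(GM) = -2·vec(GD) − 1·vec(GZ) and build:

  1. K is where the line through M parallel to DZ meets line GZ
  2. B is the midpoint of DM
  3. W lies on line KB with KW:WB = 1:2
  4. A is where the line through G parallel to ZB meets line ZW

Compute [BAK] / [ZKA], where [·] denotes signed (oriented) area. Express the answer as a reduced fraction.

Set G = (0, 0), D = (1, 0), Z = (0, 1), M = (-2, -1); any affine frame gives the same invariant.
1. K is where the line through M parallel to DZ meets line GZ ⇒ K = (0, -3)
2. B is the midpoint of DM ⇒ B = (-1/2, -1/2)
3. W lies on line KB with KW:WB = 1:2 ⇒ W = (-1/6, -13/6)
4. A is where the line through G parallel to ZB meets line ZW ⇒ A = (-1/16, -3/16)
2·[BAK] = -5/4, 2·[ZKA] = -1/4
[BAK]:[ZKA] = -5/4:-1/4 = 5

[BAK]:[ZKA] = 5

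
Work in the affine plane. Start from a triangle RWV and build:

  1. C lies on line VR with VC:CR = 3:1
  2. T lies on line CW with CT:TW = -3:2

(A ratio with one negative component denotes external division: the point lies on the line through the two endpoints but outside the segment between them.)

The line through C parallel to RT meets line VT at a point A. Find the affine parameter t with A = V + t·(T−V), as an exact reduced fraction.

t = 3/4

Set R = (0, 0), W = (1, 0), V = (0, 1); any affine frame gives the same invariant.
1. C lies on line VR with VC:CR = 3:1 ⇒ C = (0, 1/4)
2. T lies on line CW with CT:TW = -3:2 ⇒ T = (3, -1/2)
through C parallel to RT: direction (3, -1/2); meets VT at A = (9/4, -1/8)
A = V + t·(T−V) with t = 3/4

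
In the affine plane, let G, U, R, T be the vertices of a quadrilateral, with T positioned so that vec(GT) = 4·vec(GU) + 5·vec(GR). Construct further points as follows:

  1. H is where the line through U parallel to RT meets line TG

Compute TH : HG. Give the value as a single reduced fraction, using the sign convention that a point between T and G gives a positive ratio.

TH:HG = -2

Choose coordinates G = (0, 0), U = (1, 0), R = (0, 1), T = (4, 5).
1. H is where the line through U parallel to RT meets line TG ⇒ H = (-4, -5)
H = T + t·(G−T) with t = 2, so TH:HG = t:(1−t) = 2:-1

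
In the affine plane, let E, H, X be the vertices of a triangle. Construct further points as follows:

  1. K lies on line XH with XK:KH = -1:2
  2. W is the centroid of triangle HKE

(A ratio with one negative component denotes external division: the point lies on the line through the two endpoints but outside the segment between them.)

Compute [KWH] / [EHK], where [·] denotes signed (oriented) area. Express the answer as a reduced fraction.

[KWH]:[EHK] = 1/3

Set E = (0, 0), H = (1, 0), X = (0, 1); any affine frame gives the same invariant.
1. K lies on line XH with XK:KH = -1:2 ⇒ K = (-1, 2)
2. W is the centroid of triangle HKE ⇒ W = (0, 2/3)
2·[KWH] = 2/3, 2·[EHK] = 2
[KWH]:[EHK] = 2/3:2 = 1/3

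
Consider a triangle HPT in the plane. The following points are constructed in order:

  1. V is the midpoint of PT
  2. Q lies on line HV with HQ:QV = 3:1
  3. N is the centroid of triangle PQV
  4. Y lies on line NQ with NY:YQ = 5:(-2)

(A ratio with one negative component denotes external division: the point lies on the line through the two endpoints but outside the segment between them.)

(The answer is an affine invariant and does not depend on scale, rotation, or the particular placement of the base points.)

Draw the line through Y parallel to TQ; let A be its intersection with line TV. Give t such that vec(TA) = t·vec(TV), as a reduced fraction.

Set H = (0, 0), P = (1, 0), T = (0, 1); any affine frame gives the same invariant.
1. V is the midpoint of PT ⇒ V = (1/2, 1/2)
2. Q lies on line HV with HQ:QV = 3:1 ⇒ Q = (3/8, 3/8)
3. N is the centroid of triangle PQV ⇒ N = (5/8, 7/24)
4. Y lies on line NQ with NY:YQ = 5:(-2) ⇒ Y = (5/24, 31/72)
through Y parallel to TQ: direction (3/8, -5/8); meets TV at A = (-1/3, 4/3)
A = T + t·(V−T) with t = -2/3

t = -2/3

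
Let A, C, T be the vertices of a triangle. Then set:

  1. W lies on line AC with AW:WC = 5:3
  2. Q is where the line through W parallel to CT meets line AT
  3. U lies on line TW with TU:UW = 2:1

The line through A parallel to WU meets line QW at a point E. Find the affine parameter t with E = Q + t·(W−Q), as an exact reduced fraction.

t = -5/3

Assign A = (0, 0), C = (1, 0), T = (0, 1) — the answer is frame-independent, so this choice is without loss of generality.
1. W lies on line AC with AW:WC = 5:3 ⇒ W = (5/8, 0)
2. Q is where the line through W parallel to CT meets line AT ⇒ Q = (0, 5/8)
3. U lies on line TW with TU:UW = 2:1 ⇒ U = (5/12, 1/3)
through A parallel to WU: direction (-5/24, 1/3); meets QW at E = (-25/24, 5/3)
E = Q + t·(W−Q) with t = -5/3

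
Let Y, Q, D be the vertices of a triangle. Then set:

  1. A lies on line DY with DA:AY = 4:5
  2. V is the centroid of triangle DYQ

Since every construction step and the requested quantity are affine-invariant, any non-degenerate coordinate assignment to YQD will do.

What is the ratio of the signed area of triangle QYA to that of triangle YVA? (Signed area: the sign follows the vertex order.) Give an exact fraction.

Assign Y = (0, 0), Q = (1, 0), D = (0, 1) — the answer is frame-independent, so this choice is without loss of generality.
1. A lies on line DY with DA:AY = 4:5 ⇒ A = (0, 5/9)
2. V is the centroid of triangle DYQ ⇒ V = (1/3, 1/3)
2·[QYA] = -5/9, 2·[YVA] = 5/27
[QYA]:[YVA] = -5/9:5/27 = -3

[QYA]:[YVA] = -3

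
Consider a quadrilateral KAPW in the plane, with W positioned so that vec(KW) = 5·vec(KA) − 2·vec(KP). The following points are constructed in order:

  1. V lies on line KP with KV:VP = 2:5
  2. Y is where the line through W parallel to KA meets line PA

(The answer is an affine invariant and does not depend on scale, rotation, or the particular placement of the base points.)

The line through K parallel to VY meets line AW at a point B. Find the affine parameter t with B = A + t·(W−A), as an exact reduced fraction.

t = -8/11

Assign K = (0, 0), A = (1, 0), P = (0, 1), W = (5, -2) — the answer is frame-independent, so this choice is without loss of generality.
1. V lies on line KP with KV:VP = 2:5 ⇒ V = (0, 2/7)
2. Y is where the line through W parallel to KA meets line PA ⇒ Y = (3, -2)
through K parallel to VY: direction (3, -16/7); meets AW at B = (-21/11, 16/11)
B = A + t·(W−A) with t = -8/11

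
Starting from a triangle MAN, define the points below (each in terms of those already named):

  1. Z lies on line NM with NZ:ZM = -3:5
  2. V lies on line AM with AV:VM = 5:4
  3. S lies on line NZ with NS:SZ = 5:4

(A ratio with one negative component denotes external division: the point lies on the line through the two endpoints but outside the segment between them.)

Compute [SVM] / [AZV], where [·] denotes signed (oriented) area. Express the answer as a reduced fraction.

Work in coordinates with M = (0, 0), A = (1, 0), N = (0, 1).
1. Z lies on line NM with NZ:ZM = -3:5 ⇒ Z = (0, 5/2)
2. V lies on line AM with AV:VM = 5:4 ⇒ V = (4/9, 0)
3. S lies on line NZ with NS:SZ = 5:4 ⇒ S = (0, 11/6)
2·[SVM] = -22/27, 2·[AZV] = 25/18
[SVM]:[AZV] = -22/27:25/18 = -44/75

[SVM]:[AZV] = -44/75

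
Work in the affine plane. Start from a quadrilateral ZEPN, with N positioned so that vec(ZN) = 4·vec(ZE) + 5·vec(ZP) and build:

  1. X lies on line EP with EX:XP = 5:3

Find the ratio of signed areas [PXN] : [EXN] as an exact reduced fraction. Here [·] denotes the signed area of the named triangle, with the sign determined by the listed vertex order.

[PXN]:[EXN] = -3/5

Work in coordinates with Z = (0, 0), E = (1, 0), P = (0, 1), N = (4, 5).
1. X lies on line EP with EX:XP = 5:3 ⇒ X = (3/8, 5/8)
2·[PXN] = 3, 2·[EXN] = -5
[PXN]:[EXN] = 3:-5 = -3/5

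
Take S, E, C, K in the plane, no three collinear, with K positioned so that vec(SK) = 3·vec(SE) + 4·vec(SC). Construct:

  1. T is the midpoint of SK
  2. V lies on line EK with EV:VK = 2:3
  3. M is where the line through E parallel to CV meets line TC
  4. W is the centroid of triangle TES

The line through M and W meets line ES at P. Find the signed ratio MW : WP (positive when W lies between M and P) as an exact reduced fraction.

Assign S = (0, 0), E = (1, 0), C = (0, 1), K = (3, 4) — the answer is frame-independent, so this choice is without loss of generality.
1. T is the midpoint of SK ⇒ T = (3/2, 2)
2. V lies on line EK with EV:VK = 2:3 ⇒ V = (9/5, 8/5)
3. M is where the line through E parallel to CV meets line TC ⇒ M = (-4, -5/3)
4. W is the centroid of triangle TES ⇒ W = (5/6, 2/3)
line MW meets ES at P = (-23/42, 0)
W = M + t·(P−M) with t = 7/5, so MW:WP = 7/5:-2/5

MW:WP = -7/2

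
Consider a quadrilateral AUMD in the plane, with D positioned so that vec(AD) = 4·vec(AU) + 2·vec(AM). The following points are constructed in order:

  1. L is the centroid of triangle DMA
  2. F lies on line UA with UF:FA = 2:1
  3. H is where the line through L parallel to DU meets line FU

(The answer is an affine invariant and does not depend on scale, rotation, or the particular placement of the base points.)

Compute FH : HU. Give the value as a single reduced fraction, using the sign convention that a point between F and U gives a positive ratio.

FH:HU = -3/7

Set A = (0, 0), U = (1, 0), M = (0, 1), D = (4, 2); any affine frame gives the same invariant.
1. L is the centroid of triangle DMA ⇒ L = (4/3, 1)
2. F lies on line UA with UF:FA = 2:1 ⇒ F = (1/3, 0)
3. H is where the line through L parallel to DU meets line FU ⇒ H = (-1/6, 0)
H = F + t·(U−F) with t = -3/4, so FH:HU = t:(1−t) = -3/4:7/4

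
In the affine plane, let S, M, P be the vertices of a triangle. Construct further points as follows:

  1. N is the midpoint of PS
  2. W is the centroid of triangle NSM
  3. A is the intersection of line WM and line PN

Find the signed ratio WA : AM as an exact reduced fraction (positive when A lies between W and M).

Assign S = (0, 0), M = (1, 0), P = (0, 1) — the answer is frame-independent, so this choice is without loss of generality.
1. N is the midpoint of PS ⇒ N = (0, 1/2)
2. W is the centroid of triangle NSM ⇒ W = (1/3, 1/6)
3. A is the intersection of line WM and line PN ⇒ A = (0, 1/4)
A = W + t·(M−W) with t = -1/2, so WA:AM = t:(1−t) = -1/2:3/2

WA:AM = -1/3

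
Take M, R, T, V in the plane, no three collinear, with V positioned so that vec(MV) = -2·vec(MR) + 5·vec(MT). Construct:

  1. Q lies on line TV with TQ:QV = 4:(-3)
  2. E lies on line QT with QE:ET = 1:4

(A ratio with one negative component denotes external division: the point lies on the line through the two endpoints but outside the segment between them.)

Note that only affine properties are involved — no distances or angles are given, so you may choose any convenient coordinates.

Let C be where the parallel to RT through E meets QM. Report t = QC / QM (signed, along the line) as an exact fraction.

Assign M = (0, 0), R = (1, 0), T = (0, 1), V = (-2, 5) — the answer is frame-independent, so this choice is without loss of generality.
1. Q lies on line TV with TQ:QV = 4:(-3) ⇒ Q = (-8, 17)
2. E lies on line QT with QE:ET = 1:4 ⇒ E = (-32/5, 69/5)
through E parallel to RT: direction (-1, 1); meets QM at C = (-296/45, 629/45)
C = Q + t·(M−Q) with t = 8/45

t = 8/45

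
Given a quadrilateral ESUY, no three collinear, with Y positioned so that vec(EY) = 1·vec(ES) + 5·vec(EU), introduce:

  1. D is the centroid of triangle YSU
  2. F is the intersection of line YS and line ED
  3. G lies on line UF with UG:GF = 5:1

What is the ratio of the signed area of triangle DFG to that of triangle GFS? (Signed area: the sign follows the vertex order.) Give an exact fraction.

[DFG]:[GFS] = -1/9

Choose coordinates E = (0, 0), S = (1, 0), U = (0, 1), Y = (1, 5).
1. D is the centroid of triangle YSU ⇒ D = (2/3, 2)
2. F is the intersection of line YS and line ED ⇒ F = (1, 3)
3. G lies on line UF with UG:GF = 5:1 ⇒ G = (5/6, 8/3)
2·[DFG] = 1/18, 2·[GFS] = -1/2
[DFG]:[GFS] = 1/18:-1/2 = -1/9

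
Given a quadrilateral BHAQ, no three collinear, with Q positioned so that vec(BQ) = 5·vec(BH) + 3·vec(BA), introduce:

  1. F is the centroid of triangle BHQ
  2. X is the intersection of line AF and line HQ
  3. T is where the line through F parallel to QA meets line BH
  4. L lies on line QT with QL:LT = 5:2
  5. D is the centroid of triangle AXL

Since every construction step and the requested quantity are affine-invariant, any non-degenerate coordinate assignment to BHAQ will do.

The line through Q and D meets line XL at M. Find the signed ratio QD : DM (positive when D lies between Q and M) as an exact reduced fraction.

Choose coordinates B = (0, 0), H = (1, 0), A = (0, 1), Q = (5, 3).
1. F is the centroid of triangle BHQ ⇒ F = (2, 1)
2. X is the intersection of line AF and line HQ ⇒ X = (7/3, 1)
3. T is where the line through F parallel to QA meets line BH ⇒ T = (-1/2, 0)
4. L lies on line QT with QL:LT = 5:2 ⇒ L = (15/14, 6/7)
5. D is the centroid of triangle AXL ⇒ D = (143/126, 20/21)
line QD meets XL at M = (1655/1792, 753/896)
D = Q + t·(M−Q) with t = 128/135, so QD:DM = 128/135:7/135

QD:DM = 128/7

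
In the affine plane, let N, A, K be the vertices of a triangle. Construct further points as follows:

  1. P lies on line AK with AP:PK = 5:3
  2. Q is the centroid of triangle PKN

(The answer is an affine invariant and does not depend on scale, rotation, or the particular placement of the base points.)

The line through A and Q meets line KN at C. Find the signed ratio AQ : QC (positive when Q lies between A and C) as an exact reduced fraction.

AQ:QC = 7

Set N = (0, 0), A = (1, 0), K = (0, 1); any affine frame gives the same invariant.
1. P lies on line AK with AP:PK = 5:3 ⇒ P = (3/8, 5/8)
2. Q is the centroid of triangle PKN ⇒ Q = (1/8, 13/24)
line AQ meets KN at C = (0, 13/21)
Q = A + t·(C−A) with t = 7/8, so AQ:QC = 7/8:1/8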